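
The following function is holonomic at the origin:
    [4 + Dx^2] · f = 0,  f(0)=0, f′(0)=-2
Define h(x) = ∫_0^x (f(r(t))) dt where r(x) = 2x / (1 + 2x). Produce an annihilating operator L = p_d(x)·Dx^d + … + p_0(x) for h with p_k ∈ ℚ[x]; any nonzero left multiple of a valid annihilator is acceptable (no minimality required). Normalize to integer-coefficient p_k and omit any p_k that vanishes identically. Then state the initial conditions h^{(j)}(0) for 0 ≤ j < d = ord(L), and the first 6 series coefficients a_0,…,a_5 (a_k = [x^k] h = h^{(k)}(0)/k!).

L = 16·Dx + (4 + 24·x + 48·x^2 + 32·x^3)·Dx^2 + (1 + 8·x + 24·x^2 + 32·x^3 + 16·x^4)·Dx^3  (order 3).
h: a_k = 0, 0, -2, 8/3, -4/3, -32/5, …
ICs: h(0) = 0, h′(0) = 0, h′′(0) = -4.

f: a_k = 0, -2, 0, 4/3, 0, -4/15, …
f∘r: x↦r, Dx↦Dx/r' in L_f ⇒ L₀.
Integrate: L := L₀·Dx.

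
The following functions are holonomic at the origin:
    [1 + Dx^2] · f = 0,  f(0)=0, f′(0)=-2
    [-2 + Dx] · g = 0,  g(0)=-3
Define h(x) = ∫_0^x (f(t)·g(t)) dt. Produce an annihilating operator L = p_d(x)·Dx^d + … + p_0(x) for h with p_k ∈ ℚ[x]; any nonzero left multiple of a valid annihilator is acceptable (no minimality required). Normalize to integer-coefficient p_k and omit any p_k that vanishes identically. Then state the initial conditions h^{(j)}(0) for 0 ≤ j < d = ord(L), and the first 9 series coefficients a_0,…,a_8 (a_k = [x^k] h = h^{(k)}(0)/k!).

f: a_k = 0, -2, 0, 1/3, 0, -1/60, 0, 1/2520, 0, …
g: a_k = -3, -6, -6, -4, -2, -4/5, -4/15, -8/105, -2/105, …
f·g: L₀ = L_f ⊗_s L_g, ord ≤ 2·1.
h=∫h₀ ⇒ L = L₀·Dx.
L = 5·Dx - 4·Dx^2 + Dx^3  (order 3).
h: a_k = 0, 0, 3, 4, 11/4, 6/5, 41/120, 11/210, -29/6720, …
ICs: h(0) = 0, h′(0) = 0, h′′(0) = 6.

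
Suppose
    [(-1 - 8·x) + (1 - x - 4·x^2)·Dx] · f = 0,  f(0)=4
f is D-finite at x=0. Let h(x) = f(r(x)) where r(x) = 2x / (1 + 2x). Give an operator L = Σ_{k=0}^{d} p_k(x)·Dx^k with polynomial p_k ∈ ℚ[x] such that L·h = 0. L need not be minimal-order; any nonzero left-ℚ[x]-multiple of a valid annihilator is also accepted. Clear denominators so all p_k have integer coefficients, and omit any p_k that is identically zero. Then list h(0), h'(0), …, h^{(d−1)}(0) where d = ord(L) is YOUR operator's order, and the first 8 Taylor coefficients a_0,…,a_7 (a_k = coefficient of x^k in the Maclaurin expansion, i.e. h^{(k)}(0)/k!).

f: a_k = 4, 4, 20, 36, 116, 260, 724, 1764, …
Change of var in L_f (x↦r) gives L₀.
L = (2 + 36·x) + (-1 - 4·x + 12·x^2 + 32·x^3)·Dx  (order 1).
h: a_k = 4, 8, 64, 0, 1024, -2048, 20480, -73728, …
ICs: h(0) = 4.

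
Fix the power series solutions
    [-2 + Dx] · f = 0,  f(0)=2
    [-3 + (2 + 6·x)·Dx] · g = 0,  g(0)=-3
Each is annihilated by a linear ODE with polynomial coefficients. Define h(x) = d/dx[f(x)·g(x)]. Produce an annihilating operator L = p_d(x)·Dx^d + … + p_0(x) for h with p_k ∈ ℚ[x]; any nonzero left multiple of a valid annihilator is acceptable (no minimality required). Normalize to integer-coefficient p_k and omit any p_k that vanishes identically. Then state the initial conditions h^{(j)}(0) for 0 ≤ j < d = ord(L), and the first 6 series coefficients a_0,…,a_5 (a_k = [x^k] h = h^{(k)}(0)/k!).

f: a_k = 2, 4, 4, 8/3, 4/3, 8/15, …
g: a_k = -3, -9/2, 27/8, -81/16, 1215/128, -5103/256, …
f·g: L₀ = L_f ⊗_s L_g, ord ≤ 1·1.
h=h₀': d/dx-closure on L₀ ⇒ L.
L = (31 + 168·x + 144·x^2) + (-14 - 66·x - 72·x^2)·Dx  (order 1).
h: a_k = -21, -93/2, -543/8, -241/16, -13279/128, 276497/1280, …
ICs: h(0) = -21.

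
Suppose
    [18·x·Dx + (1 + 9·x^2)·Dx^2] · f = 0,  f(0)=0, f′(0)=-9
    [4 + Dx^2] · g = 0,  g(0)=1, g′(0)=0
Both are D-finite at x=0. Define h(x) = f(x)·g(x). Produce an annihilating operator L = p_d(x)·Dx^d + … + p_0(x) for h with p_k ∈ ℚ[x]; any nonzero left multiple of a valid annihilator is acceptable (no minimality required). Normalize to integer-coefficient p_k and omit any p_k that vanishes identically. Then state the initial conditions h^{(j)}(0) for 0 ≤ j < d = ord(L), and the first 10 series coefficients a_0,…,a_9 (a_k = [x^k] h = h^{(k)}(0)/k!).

f: a_k = 0, -9, 0, 27, 0, -729/5, 0, 6561/7, 0, -6561, …
g: a_k = 1, 0, -2, 0, 2/3, 0, -4/45, 0, 2/315, 0, …
h₀=f·g: eliminate ⇒ L₀, order ≤ 2·2.
L = (2080 + 50256·x^2 + 89424·x^4 + 186624·x^6 + 419904·x^8) + (3168·x + 38880·x^3 + 139968·x^5 + 419904·x^7)·Dx + (572 + 13788·x^2 + 33048·x^4 + 93312·x^6 + 209952·x^8)·Dx^2 + (792·x + 9720·x^3 + 34992·x^5 + 104976·x^7)·Dx^3 + (13 + 306·x^2 + 2673·x^4 + 11664·x^6 + 26244·x^8)·Dx^4  (order 4).
h: a_k = 0, -9, 0, 45, 0, -1029/5, 0, 43669/35, 0, -298733/35, …
ICs: h(0) = 0, h′(0) = -9, h′′(0) = 0, h′′′(0) = 270.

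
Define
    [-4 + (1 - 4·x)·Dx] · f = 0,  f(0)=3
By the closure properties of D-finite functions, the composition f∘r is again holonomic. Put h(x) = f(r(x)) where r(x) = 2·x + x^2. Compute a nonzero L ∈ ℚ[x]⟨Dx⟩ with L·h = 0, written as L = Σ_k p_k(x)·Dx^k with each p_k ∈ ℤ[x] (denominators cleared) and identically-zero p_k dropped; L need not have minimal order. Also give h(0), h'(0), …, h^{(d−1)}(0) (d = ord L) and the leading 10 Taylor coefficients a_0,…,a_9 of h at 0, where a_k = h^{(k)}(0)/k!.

f: a_k = 3, 12, 48, 192, 768, 3072, 12288, 49152, 196608, 786432, …
f∘r: x↦r, Dx↦Dx/r' in L_f ⇒ L₀.
L = (8 + 8·x) + (-1 + 8·x + 4·x^2)·Dx  (order 1).
h: a_k = 3, 24, 204, 1728, 14640, 124032, 1050816, 8902656, 75424512, 639006720, …
ICs: h(0) = 3.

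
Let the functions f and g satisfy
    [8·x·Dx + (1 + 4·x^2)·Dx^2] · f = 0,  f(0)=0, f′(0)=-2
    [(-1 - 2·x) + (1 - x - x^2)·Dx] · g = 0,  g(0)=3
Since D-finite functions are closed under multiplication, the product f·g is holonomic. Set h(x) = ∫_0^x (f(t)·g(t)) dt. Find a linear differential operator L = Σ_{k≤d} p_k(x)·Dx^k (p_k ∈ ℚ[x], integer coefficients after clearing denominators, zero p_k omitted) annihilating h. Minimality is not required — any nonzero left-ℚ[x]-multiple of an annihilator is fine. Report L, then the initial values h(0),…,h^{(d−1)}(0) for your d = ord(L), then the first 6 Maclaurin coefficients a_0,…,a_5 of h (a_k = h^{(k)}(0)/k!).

f: a_k = 0, -2, 0, 8/3, 0, -32/5, …
g: a_k = 3, 3, 6, 9, 15, 24, …
L₀ := L_f ⊗_s L_g (sym. prod.), ord ≤ 2.
Integrate: L := L₀·Dx.
L = (2 + 8·x + 24·x^2)·Dx + (2 - 4·x + 16·x^2 + 24·x^3)·Dx^2 + (-1 + x - 3·x^2 + 4·x^3 + 4·x^4)·Dx^3  (order 3).
h: a_k = 0, 0, -3, -2, -1, -2, …
ICs: h(0) = 0, h′(0) = 0, h′′(0) = -6.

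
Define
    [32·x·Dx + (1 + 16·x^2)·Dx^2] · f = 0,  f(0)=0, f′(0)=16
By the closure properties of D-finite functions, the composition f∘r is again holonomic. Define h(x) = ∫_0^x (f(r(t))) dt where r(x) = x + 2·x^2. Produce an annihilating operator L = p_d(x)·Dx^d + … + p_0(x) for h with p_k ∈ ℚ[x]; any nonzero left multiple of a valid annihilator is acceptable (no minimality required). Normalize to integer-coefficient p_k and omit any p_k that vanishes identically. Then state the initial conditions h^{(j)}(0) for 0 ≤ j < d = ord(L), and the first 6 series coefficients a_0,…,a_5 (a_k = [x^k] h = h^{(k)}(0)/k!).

f: a_k = 0, 16, 0, -256/3, 0, 4096/5, …
Substitute x→r, Dx→(1/r')Dx; clear ⇒ L₀.
h=∫h₀ ⇒ L = L₀·Dx.
L = (-4 + 32·x + 256·x^2 + 768·x^3 + 768·x^4)·Dx^2 + (1 + 4·x + 16·x^2 + 128·x^3 + 320·x^4 + 256·x^5)·Dx^3  (order 3).
h: a_k = 0, 0, 8, 32/3, -64/3, -512/5, …
ICs: h(0) = 0, h′(0) = 0, h′′(0) = 16.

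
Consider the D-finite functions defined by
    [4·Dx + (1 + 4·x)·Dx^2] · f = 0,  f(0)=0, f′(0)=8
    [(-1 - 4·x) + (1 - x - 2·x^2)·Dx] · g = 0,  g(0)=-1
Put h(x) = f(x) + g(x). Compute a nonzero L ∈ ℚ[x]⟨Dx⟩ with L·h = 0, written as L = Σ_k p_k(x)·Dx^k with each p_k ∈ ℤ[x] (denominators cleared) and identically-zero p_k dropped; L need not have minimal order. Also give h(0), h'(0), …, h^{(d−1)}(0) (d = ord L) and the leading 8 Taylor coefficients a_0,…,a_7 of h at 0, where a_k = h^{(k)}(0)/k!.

f: a_k = 0, 8, -16, 128/3, -128, 2048/5, -4096/3, 32768/7, …
g: a_k = -1, -1, -3, -5, -11, -21, -43, -85, …
h₀=f+g: left-lcm gives L₀, ord ≤ 3.
L = (-156 - 624·x - 1440·x^2 - 768·x^3 - 768·x^4)·Dx + (1 - 160·x - 1064·x^2 - 1952·x^3 - 1600·x^4 - 1280·x^5)·Dx^2 + (5 + 39·x + 66·x^2 - 80·x^3 - 240·x^4 - 384·x^5 - 256·x^6)·Dx^3  (order 3).
h: a_k = -1, 7, -19, 113/3, -139, 1943/5, -4225/3, 32173/7, …
ICs: h(0) = -1, h′(0) = 7, h′′(0) = -38.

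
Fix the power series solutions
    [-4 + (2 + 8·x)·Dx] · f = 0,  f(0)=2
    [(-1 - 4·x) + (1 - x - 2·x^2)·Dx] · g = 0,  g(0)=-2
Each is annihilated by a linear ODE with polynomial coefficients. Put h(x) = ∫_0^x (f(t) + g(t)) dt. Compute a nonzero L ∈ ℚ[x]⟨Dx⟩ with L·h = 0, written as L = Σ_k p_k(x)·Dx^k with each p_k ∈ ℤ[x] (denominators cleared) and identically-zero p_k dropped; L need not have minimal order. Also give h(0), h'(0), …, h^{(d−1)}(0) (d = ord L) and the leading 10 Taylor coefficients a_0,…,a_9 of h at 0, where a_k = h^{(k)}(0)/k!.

L = (16 + 84·x + 120·x^2 + 160·x^3)·Dx + (-10 - 52·x - 204·x^2 - 400·x^3 - 400·x^4)·Dx^2 + (-1 + 7·x + 56·x^2 + 8·x^3 - 200·x^4 - 160·x^5)·Dx^3  (order 3).
h: a_k = 0, 0, 1, -10/3, -1/2, -42/5, 7/3, -254/7, 179/4, -686/3, …
ICs: h(0) = 0, h′(0) = 0, h′′(0) = 2.

f: a_k = 2, 4, -4, 8, -20, 56, -168, 528, -1716, 5720, …
g: a_k = -2, -2, -6, -10, -22, -42, -86, -170, -342, -682, …
h₀=f+g: left-lcm gives L₀, ord ≤ 2.
∫: right-multiply L₀ by Dx.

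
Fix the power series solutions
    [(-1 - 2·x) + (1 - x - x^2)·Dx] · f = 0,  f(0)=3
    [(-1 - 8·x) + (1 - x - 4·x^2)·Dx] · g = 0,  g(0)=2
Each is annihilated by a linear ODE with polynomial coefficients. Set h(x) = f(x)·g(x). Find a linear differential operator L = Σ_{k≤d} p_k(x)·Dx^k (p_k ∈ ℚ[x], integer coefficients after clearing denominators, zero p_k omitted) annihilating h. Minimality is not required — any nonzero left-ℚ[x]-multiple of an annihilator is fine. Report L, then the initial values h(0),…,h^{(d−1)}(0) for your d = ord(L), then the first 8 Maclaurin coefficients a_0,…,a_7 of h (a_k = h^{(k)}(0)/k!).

f: a_k = 3, 3, 6, 9, 15, 24, 39, 63, …
g: a_k = 2, 2, 10, 18, 58, 130, 362, 882, …
Sym-product of L_f,L_g gives L₀ (≤ ord 1).
L = (-2 - 8·x + 15·x^2 + 16·x^3) + (1 - 2·x - 4·x^2 + 5·x^3 + 4·x^4)·Dx  (order 1).
h: a_k = 6, 12, 48, 114, 336, 840, 2262, 5748, …
ICs: h(0) = 6.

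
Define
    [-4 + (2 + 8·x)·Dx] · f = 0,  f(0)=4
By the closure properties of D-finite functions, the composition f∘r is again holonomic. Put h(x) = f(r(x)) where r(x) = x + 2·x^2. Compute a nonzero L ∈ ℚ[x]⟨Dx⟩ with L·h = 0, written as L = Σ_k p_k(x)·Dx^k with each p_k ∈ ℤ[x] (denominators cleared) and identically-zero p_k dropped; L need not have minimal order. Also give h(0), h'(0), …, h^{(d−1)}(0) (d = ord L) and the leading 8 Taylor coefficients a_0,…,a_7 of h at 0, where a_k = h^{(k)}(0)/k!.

L = (-2 - 8·x) + (1 + 4·x + 8·x^2)·Dx  (order 1).
h: a_k = 4, 8, 8, -16, 24, -16, -48, 224, …
ICs: h(0) = 4.

f: a_k = 4, 8, -8, 16, -40, 112, -336, 1056, …
Substitute x→r, Dx→(1/r')Dx; clear ⇒ L₀.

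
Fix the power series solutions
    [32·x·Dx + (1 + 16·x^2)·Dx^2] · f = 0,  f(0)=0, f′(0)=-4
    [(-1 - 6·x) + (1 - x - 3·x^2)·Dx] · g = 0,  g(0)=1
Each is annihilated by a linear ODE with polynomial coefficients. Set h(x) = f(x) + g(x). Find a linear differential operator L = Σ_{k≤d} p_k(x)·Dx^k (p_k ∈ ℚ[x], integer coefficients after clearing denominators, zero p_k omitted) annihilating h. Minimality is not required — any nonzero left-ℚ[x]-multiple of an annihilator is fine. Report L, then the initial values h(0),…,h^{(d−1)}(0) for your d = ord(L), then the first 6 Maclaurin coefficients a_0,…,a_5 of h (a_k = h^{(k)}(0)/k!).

L = (128 - 512·x - 10560·x^2 - 25344·x^3 - 95904·x^4 - 41472·x^6)·Dx + (-37 - 208·x + 206·x^2 - 1476·x^3 - 24336·x^4 - 66528·x^5 - 6912·x^6 - 41472·x^7)·Dx^2 + (4 + 21·x + 198·x^2 + 90·x^3 + 1775·x^4 - 4080·x^5 - 6336·x^6 - 2304·x^7 - 6912·x^8)·Dx^3  (order 3).
h: a_k = 1, -3, 4, 85/3, 19, -824/5, …
ICs: h(0) = 1, h′(0) = -3, h′′(0) = 8.

f: a_k = 0, -4, 0, 64/3, 0, -1024/5, …
g: a_k = 1, 1, 4, 7, 19, 40, …
Weyl lclm of L_f,L_g ⇒ L₀ (ord ≤ 3).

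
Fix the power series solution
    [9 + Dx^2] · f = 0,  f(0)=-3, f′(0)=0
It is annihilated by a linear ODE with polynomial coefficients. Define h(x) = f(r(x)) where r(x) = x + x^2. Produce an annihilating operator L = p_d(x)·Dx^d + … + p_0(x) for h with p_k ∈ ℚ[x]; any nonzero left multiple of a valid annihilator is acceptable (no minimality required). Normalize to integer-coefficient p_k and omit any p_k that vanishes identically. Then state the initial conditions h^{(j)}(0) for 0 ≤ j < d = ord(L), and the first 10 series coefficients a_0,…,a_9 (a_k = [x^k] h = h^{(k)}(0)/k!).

f: a_k = -3, 0, 27/2, 0, -81/8, 0, 243/80, 0, -2187/4480, 0, …
f∘r: x↦r, Dx↦Dx/r' in L_f ⇒ L₀.
L = (9 + 54·x + 108·x^2 + 72·x^3) - 2·Dx + (1 + 2·x)·Dx^2  (order 2).
h: a_k = -3, 0, 27/2, 27, 27/8, -81/2, -4617/80, -891/40, 156573/4480, 31833/560, …
ICs: h(0) = -3, h′(0) = 0.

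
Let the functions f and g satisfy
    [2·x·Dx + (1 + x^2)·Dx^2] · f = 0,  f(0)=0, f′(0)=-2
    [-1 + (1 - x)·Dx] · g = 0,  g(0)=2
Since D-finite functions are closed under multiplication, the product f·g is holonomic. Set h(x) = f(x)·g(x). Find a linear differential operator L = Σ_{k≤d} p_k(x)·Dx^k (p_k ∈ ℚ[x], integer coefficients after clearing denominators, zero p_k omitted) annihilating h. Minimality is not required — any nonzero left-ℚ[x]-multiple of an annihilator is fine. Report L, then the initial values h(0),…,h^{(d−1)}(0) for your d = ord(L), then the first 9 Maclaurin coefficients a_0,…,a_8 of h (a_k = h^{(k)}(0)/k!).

L = 2·x + (2 - 2·x + 4·x^2)·Dx + (-1 + x - x^2 + x^3)·Dx^2  (order 2).
h: a_k = 0, -4, -4, -8/3, -8/3, -52/15, -52/15, -304/105, -304/105, …
ICs: h(0) = 0, h′(0) = -4.

f: a_k = 0, -2, 0, 2/3, 0, -2/5, 0, 2/7, 0, …
g: a_k = 2, 2, 2, 2, 2, 2, 2, 2, 2, …
Sym-product of L_f,L_g gives L₀ (≤ ord 2).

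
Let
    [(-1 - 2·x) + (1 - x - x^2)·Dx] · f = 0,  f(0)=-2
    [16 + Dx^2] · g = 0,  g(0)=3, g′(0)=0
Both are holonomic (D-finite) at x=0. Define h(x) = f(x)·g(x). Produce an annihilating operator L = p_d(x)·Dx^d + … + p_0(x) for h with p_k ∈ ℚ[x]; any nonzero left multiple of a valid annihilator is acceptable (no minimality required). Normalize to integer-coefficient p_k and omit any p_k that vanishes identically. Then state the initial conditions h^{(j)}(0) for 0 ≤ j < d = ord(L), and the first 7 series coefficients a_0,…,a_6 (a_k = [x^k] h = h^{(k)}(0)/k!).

f: a_k = -2, -2, -4, -6, -10, -16, -26, …
g: a_k = 3, 0, -24, 0, 32, 0, -256/15, …
L₀ := L_f ⊗_s L_g (sym. prod.), ord ≤ 2.
L = (-14 + 16·x + 16·x^2) + (2 + 4·x)·Dx + (-1 + x + x^2)·Dx^2  (order 2).
h: a_k = -6, -6, 36, 30, 2, 32, 1022/15, …
ICs: h(0) = -6, h′(0) = -6.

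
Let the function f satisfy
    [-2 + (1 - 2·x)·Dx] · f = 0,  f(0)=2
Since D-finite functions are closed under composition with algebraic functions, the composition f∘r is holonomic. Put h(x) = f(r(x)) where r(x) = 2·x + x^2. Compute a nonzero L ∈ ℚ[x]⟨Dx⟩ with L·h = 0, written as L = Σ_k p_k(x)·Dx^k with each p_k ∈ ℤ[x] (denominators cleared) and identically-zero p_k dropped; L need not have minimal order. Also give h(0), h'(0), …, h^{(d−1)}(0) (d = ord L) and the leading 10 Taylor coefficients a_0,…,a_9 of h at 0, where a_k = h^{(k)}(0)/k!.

L = (4 + 4·x) + (-1 + 4·x + 2·x^2)·Dx  (order 1).
h: a_k = 2, 8, 36, 160, 712, 3168, 14096, 62720, 279072, 1241728, …
ICs: h(0) = 2.

f: a_k = 2, 4, 8, 16, 32, 64, 128, 256, 512, 1024, …
Change of var in L_f (x↦r) gives L₀.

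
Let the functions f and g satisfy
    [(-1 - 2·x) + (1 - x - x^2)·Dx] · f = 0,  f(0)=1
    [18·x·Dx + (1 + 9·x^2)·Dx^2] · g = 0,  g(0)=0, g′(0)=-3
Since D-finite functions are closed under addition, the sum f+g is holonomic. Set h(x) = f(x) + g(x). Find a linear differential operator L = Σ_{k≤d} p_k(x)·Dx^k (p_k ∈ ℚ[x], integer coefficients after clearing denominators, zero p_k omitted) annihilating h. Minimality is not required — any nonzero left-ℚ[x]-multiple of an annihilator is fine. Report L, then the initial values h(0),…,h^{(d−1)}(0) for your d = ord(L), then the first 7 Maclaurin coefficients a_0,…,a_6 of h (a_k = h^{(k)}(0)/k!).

L = (-36 + 144·x + 1440·x^2 + 2376·x^3 + 3186·x^4 + 486·x^6)·Dx + (18 + 24·x - 108·x^2 + 444·x^3 + 2313·x^4 + 2178·x^5 + 243·x^6 + 486·x^7)·Dx^2 + (-2 - 10·x - 34·x^2 - 48·x^3 - 123·x^4 + 387·x^5 + 198·x^6 + 81·x^7 + 81·x^8)·Dx^3  (order 3).
h: a_k = 1, -2, 2, 12, 5, -203/5, 13, …
ICs: h(0) = 1, h′(0) = -2, h′′(0) = 4.

f: a_k = 1, 1, 2, 3, 5, 8, 13, …
g: a_k = 0, -3, 0, 9, 0, -243/5, 0, …
Sum ⇒ L₀ = lclm(L_f,L_g) in ℚ(x)⟨Dx⟩.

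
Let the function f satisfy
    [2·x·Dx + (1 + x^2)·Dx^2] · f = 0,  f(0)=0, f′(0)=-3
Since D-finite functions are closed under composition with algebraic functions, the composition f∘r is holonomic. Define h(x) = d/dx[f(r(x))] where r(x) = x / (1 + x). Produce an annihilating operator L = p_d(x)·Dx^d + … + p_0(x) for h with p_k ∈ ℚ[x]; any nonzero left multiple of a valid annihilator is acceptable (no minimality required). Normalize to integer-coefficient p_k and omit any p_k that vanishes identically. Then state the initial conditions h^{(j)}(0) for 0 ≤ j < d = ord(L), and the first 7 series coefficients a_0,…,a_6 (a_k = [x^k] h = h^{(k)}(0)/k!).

f: a_k = 0, -3, 0, 1, 0, -3/5, 0, …
f∘r: x↦r, Dx↦Dx/r' in L_f ⇒ L₀.
h₀' ⇒ L via d/dx closure of L₀.
L = (2 + 4·x) + (1 + 2·x + 2·x^2)·Dx  (order 1).
h: a_k = -3, 6, -6, 0, 12, -24, 24, …
ICs: h(0) = -3.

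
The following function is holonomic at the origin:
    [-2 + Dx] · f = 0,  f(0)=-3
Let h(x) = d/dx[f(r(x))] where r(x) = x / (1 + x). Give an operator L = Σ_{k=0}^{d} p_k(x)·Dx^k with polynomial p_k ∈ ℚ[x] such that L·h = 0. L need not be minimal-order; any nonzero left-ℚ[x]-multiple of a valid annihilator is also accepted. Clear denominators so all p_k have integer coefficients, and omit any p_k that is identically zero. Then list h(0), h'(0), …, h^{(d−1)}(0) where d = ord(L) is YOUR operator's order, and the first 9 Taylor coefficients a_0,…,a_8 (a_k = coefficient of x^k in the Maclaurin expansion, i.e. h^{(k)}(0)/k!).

L = -2·x + (-1 - 2·x - x^2)·Dx  (order 1).
h: a_k = -6, 0, 6, -8, 6, -8/5, -10/3, 256/35, -142/15, …
ICs: h(0) = -6.

f: a_k = -3, -6, -6, -4, -2, -4/5, -4/15, -8/105, -2/105, …
Substitute x→r, Dx→(1/r')Dx; clear ⇒ L₀.
h=h₀': d/dx-closure on L₀ ⇒ L.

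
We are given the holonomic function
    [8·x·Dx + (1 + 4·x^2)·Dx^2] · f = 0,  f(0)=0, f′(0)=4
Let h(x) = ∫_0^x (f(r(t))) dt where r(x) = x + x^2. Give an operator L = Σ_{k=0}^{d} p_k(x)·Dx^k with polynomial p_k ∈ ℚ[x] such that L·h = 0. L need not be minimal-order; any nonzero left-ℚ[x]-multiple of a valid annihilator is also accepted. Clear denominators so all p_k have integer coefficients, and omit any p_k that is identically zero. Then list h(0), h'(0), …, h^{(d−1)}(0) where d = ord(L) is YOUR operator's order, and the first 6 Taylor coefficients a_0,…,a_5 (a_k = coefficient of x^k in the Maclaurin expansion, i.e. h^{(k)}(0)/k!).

f: a_k = 0, 4, 0, -16/3, 0, 64/5, …
L₀ from L_f via x↦r, Dx↦r'^{-1}Dx.
h=∫₀ˣh₀: take L = L₀·Dx.
L = (-2 + 8·x + 32·x^2 + 48·x^3 + 24·x^4)·Dx^2 + (1 + 2·x + 4·x^2 + 16·x^3 + 20·x^4 + 8·x^5)·Dx^3  (order 3).
h: a_k = 0, 0, 2, 4/3, -4/3, -16/5, …
ICs: h(0) = 0, h′(0) = 0, h′′(0) = 4.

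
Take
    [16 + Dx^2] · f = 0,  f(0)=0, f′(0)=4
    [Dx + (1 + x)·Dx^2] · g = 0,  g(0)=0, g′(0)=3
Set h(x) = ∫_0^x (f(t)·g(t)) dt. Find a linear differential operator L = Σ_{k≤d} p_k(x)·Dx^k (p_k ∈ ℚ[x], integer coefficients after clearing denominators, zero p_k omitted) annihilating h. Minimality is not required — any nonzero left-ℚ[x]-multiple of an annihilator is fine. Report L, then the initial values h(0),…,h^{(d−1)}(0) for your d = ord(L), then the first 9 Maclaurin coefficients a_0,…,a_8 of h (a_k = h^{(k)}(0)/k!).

f: a_k = 0, 4, 0, -32/3, 0, 128/15, 0, -1024/315, 0, …
g: a_k = 0, 3, -3/2, 1, -3/4, 3/5, -1/2, 3/7, -3/8, …
L₀ := L_f ⊗_s L_g (sym. prod.), ord ≤ 4.
∫: right-multiply L₀ by Dx.
L = (15072 + 62976·x + 97024·x^2 + 65536·x^3 + 16384·x^4)·Dx + (1984 + 6080·x + 6144·x^2 + 2048·x^3)·Dx^2 + (1950 + 8000·x + 12192·x^2 + 8192·x^3 + 2048·x^4)·Dx^3 + (124 + 380·x + 384·x^2 + 128·x^3)·Dx^4 + (63 + 254·x + 383·x^2 + 256·x^3 + 64·x^4)·Dx^5  (order 5).
h: a_k = 0, 0, 0, 4, -3/2, -28/5, 13/6, 52/21, -17/20, …
ICs: h(0) = 0, h′(0) = 0, h′′(0) = 0, h′′′(0) = 24, h′′′′(0) = -36.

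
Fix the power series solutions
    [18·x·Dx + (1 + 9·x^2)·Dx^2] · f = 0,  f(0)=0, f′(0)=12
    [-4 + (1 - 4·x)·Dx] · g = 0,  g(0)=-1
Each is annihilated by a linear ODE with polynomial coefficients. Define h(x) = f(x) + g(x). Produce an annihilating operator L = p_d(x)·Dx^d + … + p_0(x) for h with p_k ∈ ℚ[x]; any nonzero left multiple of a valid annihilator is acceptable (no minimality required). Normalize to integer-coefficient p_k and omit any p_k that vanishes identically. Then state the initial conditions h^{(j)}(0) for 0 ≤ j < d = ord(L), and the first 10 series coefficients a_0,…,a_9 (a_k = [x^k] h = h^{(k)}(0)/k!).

L = (72 - 1152·x - 1944·x^2)·Dx + (-57 + 72·x - 765·x^2 - 1944·x^3)·Dx^2 + (4 - 7·x - 63·x^3 - 324·x^4)·Dx^3  (order 3).
h: a_k = -1, 8, -16, -100, -256, -4148/5, -4096, -123436/7, -65536, -253396, …
ICs: h(0) = -1, h′(0) = 8, h′′(0) = -32.

f: a_k = 0, 12, 0, -36, 0, 972/5, 0, -8748/7, 0, 8748, …
g: a_k = -1, -4, -16, -64, -256, -1024, -4096, -16384, -65536, -262144, …
L₀ := lclm(L_f,L_g); ord L₀ ≤ 2+1.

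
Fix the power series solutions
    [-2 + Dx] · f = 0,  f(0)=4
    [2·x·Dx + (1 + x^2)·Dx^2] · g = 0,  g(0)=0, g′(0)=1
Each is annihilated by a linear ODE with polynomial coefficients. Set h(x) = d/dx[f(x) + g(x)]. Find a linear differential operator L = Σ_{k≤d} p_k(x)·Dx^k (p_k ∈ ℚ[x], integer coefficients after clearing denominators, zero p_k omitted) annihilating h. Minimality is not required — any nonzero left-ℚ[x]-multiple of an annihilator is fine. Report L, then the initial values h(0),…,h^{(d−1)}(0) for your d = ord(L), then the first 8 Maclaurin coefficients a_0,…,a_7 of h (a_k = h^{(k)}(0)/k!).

f: a_k = 4, 8, 8, 16/3, 8/3, 16/15, 16/45, 32/315, …
g: a_k = 0, 1, 0, -1/3, 0, 1/5, 0, -1/7, …
h₀=f+g: left-lcm gives L₀, ord ≤ 3.
Differentiate: ansatz ord ≤ ord L₀ ⇒ L.
L = (2 - 4·x - 6·x^2 - 4·x^3) + (-3 - x^2 - 2·x^4)·Dx + (1 + x + 2·x^2 + x^3 + x^4)·Dx^2  (order 2).
h: a_k = 9, 16, 15, 32/3, 19/3, 32/15, -13/45, 64/315, …
ICs: h(0) = 9, h′(0) = 16.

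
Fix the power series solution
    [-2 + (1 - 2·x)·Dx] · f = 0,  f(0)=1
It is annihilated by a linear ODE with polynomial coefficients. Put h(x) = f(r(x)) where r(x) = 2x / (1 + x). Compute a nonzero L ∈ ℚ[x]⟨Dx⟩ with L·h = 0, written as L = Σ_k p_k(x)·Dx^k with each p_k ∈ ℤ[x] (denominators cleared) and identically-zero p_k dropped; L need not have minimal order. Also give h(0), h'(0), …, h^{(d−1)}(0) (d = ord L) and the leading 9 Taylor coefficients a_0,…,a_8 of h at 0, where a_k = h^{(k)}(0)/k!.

L = 4 + (-1 + 2·x + 3·x^2)·Dx  (order 1).
h: a_k = 1, 4, 12, 36, 108, 324, 972, 2916, 8748, …
ICs: h(0) = 1.

f: a_k = 1, 2, 4, 8, 16, 32, 64, 128, 256, …
Substitute x→r, Dx→(1/r')Dx; clear ⇒ L₀.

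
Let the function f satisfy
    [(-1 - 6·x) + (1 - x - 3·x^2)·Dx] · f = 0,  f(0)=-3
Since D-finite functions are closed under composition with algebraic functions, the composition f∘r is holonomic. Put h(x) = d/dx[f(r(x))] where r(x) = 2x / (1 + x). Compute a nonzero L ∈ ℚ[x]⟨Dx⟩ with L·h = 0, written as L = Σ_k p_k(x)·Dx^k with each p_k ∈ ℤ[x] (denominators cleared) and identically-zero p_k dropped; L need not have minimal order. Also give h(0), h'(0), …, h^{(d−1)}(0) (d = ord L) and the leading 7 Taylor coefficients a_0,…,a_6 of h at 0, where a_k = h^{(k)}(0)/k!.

L = (14 + 78·x + 546·x^2 + 338·x^3) + (-1 - 14·x + 182·x^3 + 169·x^4)·Dx  (order 1).
h: a_k = -6, -84, -234, -2184, -5070, -42588, -92274, …
ICs: h(0) = -6.

f: a_k = -3, -3, -12, -21, -57, -120, -291, …
h₀=f(r): pull back L_f along r ⇒ L₀.
h=h₀': d/dx-closure on L₀ ⇒ L.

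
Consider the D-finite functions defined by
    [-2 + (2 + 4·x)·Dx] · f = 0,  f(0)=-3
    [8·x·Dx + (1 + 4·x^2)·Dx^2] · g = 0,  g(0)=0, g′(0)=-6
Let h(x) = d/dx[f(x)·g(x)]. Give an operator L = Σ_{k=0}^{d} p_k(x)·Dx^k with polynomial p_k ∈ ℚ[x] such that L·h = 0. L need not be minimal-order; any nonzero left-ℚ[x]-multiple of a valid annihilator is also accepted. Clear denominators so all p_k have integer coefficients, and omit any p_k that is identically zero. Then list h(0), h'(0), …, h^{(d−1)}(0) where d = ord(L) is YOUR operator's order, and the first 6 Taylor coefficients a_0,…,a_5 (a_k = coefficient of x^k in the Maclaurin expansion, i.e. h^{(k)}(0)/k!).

L = (5 + 80·x + 8·x^2 - 192·x^3 - 48·x^4) + (14 + 84·x + 144·x^2 - 224·x^3 - 672·x^4 - 192·x^5)·Dx + (3 + 4·x - 12·x^2 - 32·x^3 - 112·x^4 - 192·x^5 - 64·x^6)·Dx^2  (order 2).
h: a_k = 18, 36, -99, -60, 1167/4, 3681/10, …
ICs: h(0) = 18, h′(0) = 36.

f: a_k = -3, -3, 3/2, -3/2, 15/8, -21/8, …
g: a_k = 0, -6, 0, 8, 0, -96/5, …
Product ⇒ symmetric product L₀, ord ≤ 2.
Differentiate: ansatz ord ≤ ord L₀ ⇒ L.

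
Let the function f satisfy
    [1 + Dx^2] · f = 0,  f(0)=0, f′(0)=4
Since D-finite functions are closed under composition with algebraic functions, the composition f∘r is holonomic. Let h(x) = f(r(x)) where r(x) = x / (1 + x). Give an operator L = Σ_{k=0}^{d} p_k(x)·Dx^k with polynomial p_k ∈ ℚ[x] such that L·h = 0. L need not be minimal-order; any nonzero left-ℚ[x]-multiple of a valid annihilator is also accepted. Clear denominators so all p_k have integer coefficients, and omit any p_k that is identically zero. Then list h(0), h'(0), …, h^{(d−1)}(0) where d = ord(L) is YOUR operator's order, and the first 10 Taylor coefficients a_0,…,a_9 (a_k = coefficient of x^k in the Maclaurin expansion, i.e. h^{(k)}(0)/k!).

f: a_k = 0, 4, 0, -2/3, 0, 1/30, 0, -1/1260, 0, 1/90720, …
Substitute x→r, Dx→(1/r')Dx; clear ⇒ L₀.
L = 1 + (2 + 6·x + 6·x^2 + 2·x^3)·Dx + (1 + 4·x + 6·x^2 + 4·x^3 + x^4)·Dx^2  (order 2).
h: a_k = 0, 4, -4, 10/3, -2, 1/30, 5/2, -6931/1260, 1591/180, -224179/18144, …
ICs: h(0) = 0, h′(0) = 4.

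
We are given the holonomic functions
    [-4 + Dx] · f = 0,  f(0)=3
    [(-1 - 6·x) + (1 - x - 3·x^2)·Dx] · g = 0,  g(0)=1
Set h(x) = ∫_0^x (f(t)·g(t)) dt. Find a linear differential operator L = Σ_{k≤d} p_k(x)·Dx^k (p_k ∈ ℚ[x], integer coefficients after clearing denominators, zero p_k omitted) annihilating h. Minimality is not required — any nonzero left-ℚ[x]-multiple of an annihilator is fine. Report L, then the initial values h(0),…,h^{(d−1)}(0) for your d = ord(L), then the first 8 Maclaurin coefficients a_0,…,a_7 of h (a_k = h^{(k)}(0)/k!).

L = (5 + 2·x - 12·x^2)·Dx + (-1 + x + 3·x^2)·Dx^2  (order 2).
h: a_k = 0, 3, 15/2, 16, 125/4, 301/5, 1754/15, 695/3, …
ICs: h(0) = 0, h′(0) = 3.

f: a_k = 3, 12, 24, 32, 32, 128/5, 256/15, 1024/105, …
g: a_k = 1, 1, 4, 7, 19, 40, 97, 217, …
Sym-product of L_f,L_g gives L₀ (≤ ord 1).
Integrate: L := L₀·Dx.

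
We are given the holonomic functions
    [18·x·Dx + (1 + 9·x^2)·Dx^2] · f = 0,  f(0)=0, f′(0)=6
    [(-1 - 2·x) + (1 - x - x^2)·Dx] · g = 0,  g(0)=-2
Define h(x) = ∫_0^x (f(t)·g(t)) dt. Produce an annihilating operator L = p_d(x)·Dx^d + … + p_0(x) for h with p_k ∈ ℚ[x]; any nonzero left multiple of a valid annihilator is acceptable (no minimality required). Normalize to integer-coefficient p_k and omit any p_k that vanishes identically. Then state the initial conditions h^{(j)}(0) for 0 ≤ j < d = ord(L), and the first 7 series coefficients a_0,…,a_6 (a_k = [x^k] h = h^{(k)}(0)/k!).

f: a_k = 0, 6, 0, -18, 0, 486/5, 0, …
g: a_k = -2, -2, -4, -6, -10, -16, -26, …
h₀=f·g: eliminate ⇒ L₀, order ≤ 2·1.
h=∫₀ˣh₀: take L = L₀·Dx.
L = (2 + 18·x + 54·x^2)·Dx + (2 - 14·x + 36·x^2 + 54·x^3)·Dx^2 + (-1 + x - 8·x^2 + 9·x^3 + 9·x^4)·Dx^3  (order 3).
h: a_k = 0, 0, -6, -4, 3, 0, -152/5, …
ICs: h(0) = 0, h′(0) = 0, h′′(0) = -12.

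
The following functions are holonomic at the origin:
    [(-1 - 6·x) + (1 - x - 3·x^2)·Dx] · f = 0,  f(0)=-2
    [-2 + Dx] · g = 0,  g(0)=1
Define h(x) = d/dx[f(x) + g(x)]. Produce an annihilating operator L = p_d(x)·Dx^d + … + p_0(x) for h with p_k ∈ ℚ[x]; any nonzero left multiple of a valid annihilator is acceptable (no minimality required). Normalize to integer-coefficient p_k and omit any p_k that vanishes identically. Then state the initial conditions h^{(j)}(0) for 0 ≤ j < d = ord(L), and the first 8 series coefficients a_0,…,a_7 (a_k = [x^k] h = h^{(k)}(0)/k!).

f: a_k = -2, -2, -8, -14, -38, -80, -194, -434, …
g: a_k = 1, 2, 2, 4/3, 2/3, 4/15, 4/45, 8/315, …
h₀=f+g: left-lcm gives L₀, ord ≤ 2.
h=h₀': d/dx-closure on L₀ ⇒ L.
L = (26 + 268·x + 300·x^2 + 864·x^3 + 324·x^4) + (-19 - 136·x - 196·x^2 - 372·x^3 + 90·x^4 + 108·x^5)·Dx + (3 + x + 23·x^2 - 30·x^3 - 126·x^4 - 54·x^5)·Dx^2  (order 2).
h: a_k = 0, -12, -38, -448/3, -1196/3, -17452/15, -136702/45, -2560304/315, …
ICs: h(0) = 0, h′(0) = -12.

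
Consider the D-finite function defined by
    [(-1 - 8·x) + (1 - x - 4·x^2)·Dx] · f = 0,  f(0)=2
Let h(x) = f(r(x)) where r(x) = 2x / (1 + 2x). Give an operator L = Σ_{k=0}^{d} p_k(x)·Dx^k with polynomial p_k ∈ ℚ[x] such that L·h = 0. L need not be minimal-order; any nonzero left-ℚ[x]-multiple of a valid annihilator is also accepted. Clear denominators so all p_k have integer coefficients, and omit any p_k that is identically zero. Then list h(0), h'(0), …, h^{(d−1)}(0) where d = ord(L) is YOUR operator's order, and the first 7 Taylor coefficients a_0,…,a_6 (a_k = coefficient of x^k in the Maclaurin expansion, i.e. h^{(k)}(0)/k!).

L = (2 + 36·x) + (-1 - 4·x + 12·x^2 + 32·x^3)·Dx  (order 1).
h: a_k = 2, 4, 32, 0, 512, -1024, 10240, …
ICs: h(0) = 2.

f: a_k = 2, 2, 10, 18, 58, 130, 362, …
Change of var in L_f (x↦r) gives L₀.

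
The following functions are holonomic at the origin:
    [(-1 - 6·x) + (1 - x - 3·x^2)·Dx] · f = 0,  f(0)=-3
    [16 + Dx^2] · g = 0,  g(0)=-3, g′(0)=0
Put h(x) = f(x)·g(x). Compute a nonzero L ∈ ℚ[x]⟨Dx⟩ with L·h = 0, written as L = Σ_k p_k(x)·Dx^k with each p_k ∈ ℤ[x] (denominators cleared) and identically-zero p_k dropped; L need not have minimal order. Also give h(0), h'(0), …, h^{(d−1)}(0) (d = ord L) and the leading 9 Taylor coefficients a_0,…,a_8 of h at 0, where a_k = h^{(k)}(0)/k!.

f: a_k = -3, -3, -12, -21, -57, -120, -291, -651, -1524, …
g: a_k = -3, 0, 24, 0, -32, 0, 256/15, 0, -512/105, …
Sym-product of L_f,L_g gives L₀ (≤ ord 2).
L = (-10 + 16·x + 48·x^2) + (2 + 12·x)·Dx + (-1 + x + 3·x^2)·Dx^2  (order 2).
h: a_k = 9, 9, -36, -9, -21, -48, -811/5, -1531/5, -27236/35, …
ICs: h(0) = 9, h′(0) = 9.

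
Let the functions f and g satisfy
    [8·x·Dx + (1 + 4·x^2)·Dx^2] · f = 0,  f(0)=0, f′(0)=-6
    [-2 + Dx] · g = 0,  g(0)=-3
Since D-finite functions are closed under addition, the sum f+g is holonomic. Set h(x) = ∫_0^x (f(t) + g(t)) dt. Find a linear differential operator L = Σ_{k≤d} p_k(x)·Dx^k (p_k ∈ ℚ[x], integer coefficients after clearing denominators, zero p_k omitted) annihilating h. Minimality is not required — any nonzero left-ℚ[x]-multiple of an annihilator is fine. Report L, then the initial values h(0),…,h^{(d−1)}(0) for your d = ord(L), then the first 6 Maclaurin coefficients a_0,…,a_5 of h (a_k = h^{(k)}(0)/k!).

L = (8 - 32·x - 32·x^2)·Dx^2 + (-6 + 12·x + 8·x^2 - 16·x^3)·Dx^3 + (1 + 2·x + 4·x^2 + 8·x^3)·Dx^4  (order 4).
h: a_k = 0, -3, -6, -2, 1, -2/5, …
ICs: h(0) = 0, h′(0) = -3, h′′(0) = -12, h′′′(0) = -12.

f: a_k = 0, -6, 0, 8, 0, -96/5, …
g: a_k = -3, -6, -6, -4, -2, -4/5, …
Sum ⇒ L₀ = lclm(L_f,L_g) in ℚ(x)⟨Dx⟩.
h=∫₀ˣh₀: take L = L₀·Dx.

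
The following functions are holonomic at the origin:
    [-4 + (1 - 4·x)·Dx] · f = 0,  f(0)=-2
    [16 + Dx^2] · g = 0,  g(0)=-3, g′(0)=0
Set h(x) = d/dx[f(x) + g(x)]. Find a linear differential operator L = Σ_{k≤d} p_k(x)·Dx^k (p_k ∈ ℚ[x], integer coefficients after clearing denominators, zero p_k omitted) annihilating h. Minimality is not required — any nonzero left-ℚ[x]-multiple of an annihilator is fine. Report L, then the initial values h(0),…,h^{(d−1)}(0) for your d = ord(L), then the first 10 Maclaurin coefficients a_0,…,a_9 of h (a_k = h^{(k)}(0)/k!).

f: a_k = -2, -8, -32, -128, -512, -2048, -8192, -32768, -131072, -524288, …
g: a_k = -3, 0, 24, 0, -32, 0, 256/15, 0, -512/105, 0, …
f+g: L₀ = lclm(L_f,L_g), ord ≤ 1+2.
Differentiate: ansatz ord ≤ ord L₀ ⇒ L.
L = (1664 - 1024·x + 2048·x^2) + (-112 + 576·x - 768·x^2 + 1024·x^3)·Dx + (104 - 64·x + 128·x^2)·Dx^2 + (-7 + 36·x - 48·x^2 + 64·x^3)·Dx^3  (order 3).
h: a_k = -8, -16, -384, -2176, -10240, -245248/5, -229376, -110104576/105, -4718592, -19818078208/945, …
ICs: h(0) = -8, h′(0) = -16, h′′(0) = -768.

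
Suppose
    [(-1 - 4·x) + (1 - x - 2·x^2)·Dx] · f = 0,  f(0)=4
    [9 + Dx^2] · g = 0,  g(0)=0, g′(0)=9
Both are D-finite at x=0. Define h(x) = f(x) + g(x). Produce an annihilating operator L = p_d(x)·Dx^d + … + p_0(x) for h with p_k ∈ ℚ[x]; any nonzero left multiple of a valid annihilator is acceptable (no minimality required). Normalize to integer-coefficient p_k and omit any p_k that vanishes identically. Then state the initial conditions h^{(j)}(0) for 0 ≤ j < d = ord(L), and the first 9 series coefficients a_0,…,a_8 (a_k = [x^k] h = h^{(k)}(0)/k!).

f: a_k = 4, 4, 12, 20, 44, 84, 172, 340, 684, …
g: a_k = 0, 9, 0, -27/2, 0, 243/40, 0, -729/560, 0, …
Sum ⇒ L₀ = lclm(L_f,L_g) in ℚ(x)⟨Dx⟩.
L = (117 + 486·x + 135·x^2 + 360·x^3 + 540·x^4 + 432·x^5) + (-45 + 63·x + 81·x^2 - 153·x^3 - 18·x^4 + 324·x^5 + 216·x^6)·Dx + (13 + 54·x + 15·x^2 + 40·x^3 + 60·x^4 + 48·x^5)·Dx^2 + (-5 + 7·x + 9·x^2 - 17·x^3 - 2·x^4 + 36·x^5 + 24·x^6)·Dx^3  (order 3).
h: a_k = 4, 13, 12, 13/2, 44, 3603/40, 172, 189671/560, 684, …
ICs: h(0) = 4, h′(0) = 13, h′′(0) = 24.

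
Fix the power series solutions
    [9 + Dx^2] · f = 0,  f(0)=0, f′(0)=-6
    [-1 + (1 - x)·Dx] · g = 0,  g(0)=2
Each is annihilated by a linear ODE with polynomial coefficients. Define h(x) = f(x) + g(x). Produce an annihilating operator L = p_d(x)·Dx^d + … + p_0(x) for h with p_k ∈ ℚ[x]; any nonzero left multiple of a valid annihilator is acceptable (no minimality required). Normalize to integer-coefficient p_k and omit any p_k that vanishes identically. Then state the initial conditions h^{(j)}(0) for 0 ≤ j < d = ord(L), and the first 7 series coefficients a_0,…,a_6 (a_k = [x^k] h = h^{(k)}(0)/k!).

L = (-135 + 162·x - 81·x^2) + (99 - 261·x + 243·x^2 - 81·x^3)·Dx + (-15 + 18·x - 9·x^2)·Dx^2 + (11 - 29·x + 27·x^2 - 9·x^3)·Dx^3  (order 3).
h: a_k = 2, -4, 2, 11, 2, -41/20, 2, …
ICs: h(0) = 2, h′(0) = -4, h′′(0) = 4.

f: a_k = 0, -6, 0, 9, 0, -81/20, 0, …
g: a_k = 2, 2, 2, 2, 2, 2, 2, …
f+g: L₀ = lclm(L_f,L_g), ord ≤ 2+1.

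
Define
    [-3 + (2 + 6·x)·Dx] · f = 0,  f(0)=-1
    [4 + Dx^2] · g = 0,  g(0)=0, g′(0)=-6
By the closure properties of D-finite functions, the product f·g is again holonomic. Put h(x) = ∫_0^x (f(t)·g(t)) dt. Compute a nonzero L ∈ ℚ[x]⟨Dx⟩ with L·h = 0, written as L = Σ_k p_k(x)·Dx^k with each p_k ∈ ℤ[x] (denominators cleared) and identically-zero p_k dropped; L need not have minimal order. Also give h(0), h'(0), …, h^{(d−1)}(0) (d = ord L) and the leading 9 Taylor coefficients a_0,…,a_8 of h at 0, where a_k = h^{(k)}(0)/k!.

f: a_k = -1, -3/2, 9/8, -27/16, 405/128, -1701/256, 15309/1024, -72171/2048, 2814669/32768, …
g: a_k = 0, -6, 0, 4, 0, -4/5, 0, 8/105, 0, …
h₀=f·g: eliminate ⇒ L₀, order ≤ 1·2.
∫: right-multiply L₀ by Dx.
L = (43 + 96·x + 144·x^2)·Dx + (-12 - 36·x)·Dx^2 + (4 + 24·x + 36·x^2)·Dx^3  (order 3).
h: a_k = 0, 0, 3, 3, -43/16, 33/40, -4379/1920, 21963/4480, -838883/86016, …
ICs: h(0) = 0, h′(0) = 0, h′′(0) = 6.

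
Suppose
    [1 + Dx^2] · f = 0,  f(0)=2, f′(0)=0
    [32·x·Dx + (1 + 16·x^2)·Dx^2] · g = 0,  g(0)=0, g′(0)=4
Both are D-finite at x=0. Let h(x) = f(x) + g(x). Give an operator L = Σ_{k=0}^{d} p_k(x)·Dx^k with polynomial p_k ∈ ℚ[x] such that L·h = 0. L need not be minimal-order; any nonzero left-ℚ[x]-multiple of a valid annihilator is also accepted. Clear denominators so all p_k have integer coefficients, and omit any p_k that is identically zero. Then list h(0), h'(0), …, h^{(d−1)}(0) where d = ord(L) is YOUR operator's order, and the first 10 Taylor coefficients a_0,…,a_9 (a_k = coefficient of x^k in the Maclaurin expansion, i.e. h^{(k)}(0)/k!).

f: a_k = 2, 0, -1, 0, 1/12, 0, -1/360, 0, 1/20160, 0, …
g: a_k = 0, 4, 0, -64/3, 0, 1024/5, 0, -16384/7, 0, 262144/9, …
Sum ⇒ L₀ = lclm(L_f,L_g) in ℚ(x)⟨Dx⟩.
L = (-6112·x + 99328·x^3 + 8192·x^5)·Dx + (-31 + 1072·x^2 + 25344·x^4 + 4096·x^6)·Dx^2 + (-6112·x + 99328·x^3 + 8192·x^5)·Dx^3 + (-31 + 1072·x^2 + 25344·x^4 + 4096·x^6)·Dx^4  (order 4).
h: a_k = 2, 4, -1, -64/3, 1/12, 1024/5, -1/360, -16384/7, 1/20160, 262144/9, …
ICs: h(0) = 2, h′(0) = 4, h′′(0) = -2, h′′′(0) = -128.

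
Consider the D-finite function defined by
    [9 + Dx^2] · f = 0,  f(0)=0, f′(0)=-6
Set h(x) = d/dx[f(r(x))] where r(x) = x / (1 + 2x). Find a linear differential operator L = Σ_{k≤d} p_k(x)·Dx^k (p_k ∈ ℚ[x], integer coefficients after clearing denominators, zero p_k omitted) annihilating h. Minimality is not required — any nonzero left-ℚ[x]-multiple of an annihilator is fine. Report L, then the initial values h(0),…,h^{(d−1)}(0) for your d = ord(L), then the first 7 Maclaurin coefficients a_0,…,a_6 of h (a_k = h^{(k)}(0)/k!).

f: a_k = 0, -6, 0, 9, 0, -81/20, 0, …
Substitute x→r, Dx→(1/r')Dx; clear ⇒ L₀.
Differentiate: ansatz ord ≤ ord L₀ ⇒ L.
L = (33 + 96·x + 96·x^2) + (12 + 72·x + 144·x^2 + 96·x^3)·Dx + (1 + 8·x + 24·x^2 + 32·x^3 + 16·x^4)·Dx^2  (order 2).
h: a_k = -6, 24, -45, -24, 2319/4, -2925, 429483/40, …
ICs: h(0) = -6, h′(0) = 24.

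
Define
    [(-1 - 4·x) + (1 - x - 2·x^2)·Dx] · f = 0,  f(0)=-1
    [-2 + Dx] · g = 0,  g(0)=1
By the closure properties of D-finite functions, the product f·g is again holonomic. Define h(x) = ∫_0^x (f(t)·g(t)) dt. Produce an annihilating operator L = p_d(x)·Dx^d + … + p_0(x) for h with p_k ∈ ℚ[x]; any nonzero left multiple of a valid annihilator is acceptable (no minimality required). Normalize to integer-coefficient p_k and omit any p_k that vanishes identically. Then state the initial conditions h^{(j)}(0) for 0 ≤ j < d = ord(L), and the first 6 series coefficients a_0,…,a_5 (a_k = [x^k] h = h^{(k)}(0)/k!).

f: a_k = -1, -1, -3, -5, -11, -21, …
g: a_k = 1, 2, 2, 4/3, 2/3, 4/15, …
L₀ := L_f ⊗_s L_g (sym. prod.), ord ≤ 1.
Integrate: L := L₀·Dx.
L = (3 + 2·x - 4·x^2)·Dx + (-1 + x + 2·x^2)·Dx^2  (order 2).
h: a_k = 0, -1, -3/2, -7/3, -43/12, -29/5, …
ICs: h(0) = 0, h′(0) = -1.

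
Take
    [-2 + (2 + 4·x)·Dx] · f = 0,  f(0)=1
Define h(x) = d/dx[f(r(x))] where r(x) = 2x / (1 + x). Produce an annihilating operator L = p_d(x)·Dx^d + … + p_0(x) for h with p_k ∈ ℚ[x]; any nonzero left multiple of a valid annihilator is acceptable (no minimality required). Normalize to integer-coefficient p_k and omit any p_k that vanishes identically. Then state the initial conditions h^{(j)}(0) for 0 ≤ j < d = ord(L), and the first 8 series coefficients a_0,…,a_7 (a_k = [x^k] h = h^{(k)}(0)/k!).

f: a_k = 1, 1, -1/2, 1/2, -5/8, 7/8, -21/16, 33/16, …
f∘r: x↦r, Dx↦Dx/r' in L_f ⇒ L₀.
h₀' ⇒ L via d/dx closure of L₀.
L = (-4 - 10·x) + (-1 - 6·x - 5·x^2)·Dx  (order 1).
h: a_k = 2, -8, 30, -120, 510, -2256, 10234, -47200, …
ICs: h(0) = 2.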